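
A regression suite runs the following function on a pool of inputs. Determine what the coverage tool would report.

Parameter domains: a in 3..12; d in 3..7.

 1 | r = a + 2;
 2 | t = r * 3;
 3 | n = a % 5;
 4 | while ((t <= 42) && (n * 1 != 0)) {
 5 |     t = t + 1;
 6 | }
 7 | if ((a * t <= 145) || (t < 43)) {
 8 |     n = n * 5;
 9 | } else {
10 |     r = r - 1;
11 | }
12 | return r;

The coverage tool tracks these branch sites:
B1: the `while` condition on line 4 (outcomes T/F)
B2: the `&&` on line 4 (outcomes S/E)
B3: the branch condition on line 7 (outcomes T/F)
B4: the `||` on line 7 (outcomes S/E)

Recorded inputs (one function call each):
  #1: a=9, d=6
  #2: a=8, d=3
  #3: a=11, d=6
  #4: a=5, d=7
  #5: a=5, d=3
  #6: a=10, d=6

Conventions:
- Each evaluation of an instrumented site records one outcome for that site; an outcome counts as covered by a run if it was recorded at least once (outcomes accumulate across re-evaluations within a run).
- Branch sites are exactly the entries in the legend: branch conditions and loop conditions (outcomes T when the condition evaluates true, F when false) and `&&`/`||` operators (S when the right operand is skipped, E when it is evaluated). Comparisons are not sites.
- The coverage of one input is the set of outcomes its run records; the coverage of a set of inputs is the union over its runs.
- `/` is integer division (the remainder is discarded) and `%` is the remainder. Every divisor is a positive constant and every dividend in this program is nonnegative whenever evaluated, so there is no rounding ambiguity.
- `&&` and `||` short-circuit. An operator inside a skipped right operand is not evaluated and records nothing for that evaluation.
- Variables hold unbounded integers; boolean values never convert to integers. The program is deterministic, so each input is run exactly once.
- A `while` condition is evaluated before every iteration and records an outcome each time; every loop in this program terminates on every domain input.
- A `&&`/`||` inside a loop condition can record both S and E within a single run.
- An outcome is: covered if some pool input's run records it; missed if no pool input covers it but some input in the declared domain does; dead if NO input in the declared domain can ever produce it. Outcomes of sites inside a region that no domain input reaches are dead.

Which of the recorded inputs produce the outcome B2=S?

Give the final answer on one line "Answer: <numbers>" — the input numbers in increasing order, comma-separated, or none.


input #1 (a=9, d=6): hits B2=S
input #2 (a=8, d=3): hits B2=S
input #3 (a=11, d=6): hits B2=S
input #4 (a=5, d=7): never hits B2=S
input #5 (a=5, d=3): never hits B2=S
input #6 (a=10, d=6): never hits B2=S
Answer: 1, 2, 3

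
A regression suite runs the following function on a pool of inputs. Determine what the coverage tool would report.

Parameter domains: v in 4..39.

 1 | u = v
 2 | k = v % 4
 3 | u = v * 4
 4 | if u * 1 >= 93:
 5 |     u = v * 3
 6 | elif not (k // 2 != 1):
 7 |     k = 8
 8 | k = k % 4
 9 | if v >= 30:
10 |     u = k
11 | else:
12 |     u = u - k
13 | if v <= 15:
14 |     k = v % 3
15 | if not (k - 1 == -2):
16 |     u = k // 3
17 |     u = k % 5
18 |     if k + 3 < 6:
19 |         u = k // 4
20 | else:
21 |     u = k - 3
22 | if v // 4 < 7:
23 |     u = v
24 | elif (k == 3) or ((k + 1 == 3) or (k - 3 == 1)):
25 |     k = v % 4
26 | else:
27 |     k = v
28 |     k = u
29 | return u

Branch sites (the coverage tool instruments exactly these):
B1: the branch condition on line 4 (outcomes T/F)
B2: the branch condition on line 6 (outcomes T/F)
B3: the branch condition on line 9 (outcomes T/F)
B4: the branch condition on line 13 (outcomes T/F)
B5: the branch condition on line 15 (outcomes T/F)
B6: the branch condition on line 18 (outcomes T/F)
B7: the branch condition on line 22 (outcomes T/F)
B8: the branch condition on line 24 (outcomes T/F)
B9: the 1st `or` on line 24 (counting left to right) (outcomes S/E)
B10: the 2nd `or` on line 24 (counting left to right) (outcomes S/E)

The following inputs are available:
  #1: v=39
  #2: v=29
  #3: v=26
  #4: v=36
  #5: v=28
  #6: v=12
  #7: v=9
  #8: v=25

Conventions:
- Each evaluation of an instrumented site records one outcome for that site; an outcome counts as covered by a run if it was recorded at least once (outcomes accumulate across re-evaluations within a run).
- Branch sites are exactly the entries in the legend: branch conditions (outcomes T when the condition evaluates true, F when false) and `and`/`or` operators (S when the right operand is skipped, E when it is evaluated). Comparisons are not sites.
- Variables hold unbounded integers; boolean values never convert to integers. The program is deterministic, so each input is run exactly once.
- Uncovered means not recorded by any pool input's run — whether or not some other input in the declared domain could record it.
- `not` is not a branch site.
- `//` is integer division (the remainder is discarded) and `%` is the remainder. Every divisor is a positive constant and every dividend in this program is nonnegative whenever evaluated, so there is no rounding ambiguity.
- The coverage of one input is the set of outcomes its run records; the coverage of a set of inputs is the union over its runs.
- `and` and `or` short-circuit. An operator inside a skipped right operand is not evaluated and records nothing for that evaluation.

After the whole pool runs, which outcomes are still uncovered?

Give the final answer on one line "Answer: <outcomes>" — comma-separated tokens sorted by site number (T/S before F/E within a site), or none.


input #1, v=39: events B1->T, B3->T, B4->F, B5->T, B6->F, B7->F, B9->S, B8->T; outcomes B1=T, B3=T, B4=F, B5=T, B6=F, B7=F, B8=T, B9=S
input #2, v=29: events B1->T, B3->F, B4->F, B5->T, B6->T, B7->F, B9->E, B10->E, B8->F; outcomes B1=T, B3=F, B4=F, B5=T, B6=T, B7=F, B8=F, B9=E, B10=E
input #3, v=26: events B1->T, B3->F, B4->F, B5->T, B6->T, B7->T; outcomes B1=T, B3=F, B4=F, B5=T, B6=T, B7=T
input #4, v=36: events B1->T, B3->T, B4->F, B5->T, B6->T, B7->F, B9->E, B10->E, B8->F; outcomes B1=T, B3=T, B4=F, B5=T, B6=T, B7=F, B8=F, B9=E, B10=E
input #5, v=28: events B1->T, B3->F, B4->F, B5->T, B6->T, B7->F, B9->E, B10->E, B8->F; outcomes B1=T, B3=F, B4=F, B5=T, B6=T, B7=F, B8=F, B9=E, B10=E
input #6, v=12: events B1->F, B2->F, B3->F, B4->T, B5->T, B6->T, B7->T; outcomes B1=F, B2=F, B3=F, B4=T, B5=T, B6=T, B7=T
input #7, v=9: events B1->F, B2->F, B3->F, B4->T, B5->T, B6->T, B7->T; outcomes B1=F, B2=F, B3=F, B4=T, B5=T, B6=T, B7=T
input #8, v=25: events B1->T, B3->F, B4->F, B5->T, B6->T, B7->T; outcomes B1=T, B3=F, B4=F, B5=T, B6=T, B7=T
union over the pool: B1=T, B1=F, B2=F, B3=T, B3=F, B4=T, B4=F, B5=T, B6=T, B6=F, B7=T, B7=F, B8=T, B8=F, B9=S, B9=E, B10=E
uncovered (3 of 20): B2=T, B5=F, B10=S
Answer: B2=T, B5=F, B10=S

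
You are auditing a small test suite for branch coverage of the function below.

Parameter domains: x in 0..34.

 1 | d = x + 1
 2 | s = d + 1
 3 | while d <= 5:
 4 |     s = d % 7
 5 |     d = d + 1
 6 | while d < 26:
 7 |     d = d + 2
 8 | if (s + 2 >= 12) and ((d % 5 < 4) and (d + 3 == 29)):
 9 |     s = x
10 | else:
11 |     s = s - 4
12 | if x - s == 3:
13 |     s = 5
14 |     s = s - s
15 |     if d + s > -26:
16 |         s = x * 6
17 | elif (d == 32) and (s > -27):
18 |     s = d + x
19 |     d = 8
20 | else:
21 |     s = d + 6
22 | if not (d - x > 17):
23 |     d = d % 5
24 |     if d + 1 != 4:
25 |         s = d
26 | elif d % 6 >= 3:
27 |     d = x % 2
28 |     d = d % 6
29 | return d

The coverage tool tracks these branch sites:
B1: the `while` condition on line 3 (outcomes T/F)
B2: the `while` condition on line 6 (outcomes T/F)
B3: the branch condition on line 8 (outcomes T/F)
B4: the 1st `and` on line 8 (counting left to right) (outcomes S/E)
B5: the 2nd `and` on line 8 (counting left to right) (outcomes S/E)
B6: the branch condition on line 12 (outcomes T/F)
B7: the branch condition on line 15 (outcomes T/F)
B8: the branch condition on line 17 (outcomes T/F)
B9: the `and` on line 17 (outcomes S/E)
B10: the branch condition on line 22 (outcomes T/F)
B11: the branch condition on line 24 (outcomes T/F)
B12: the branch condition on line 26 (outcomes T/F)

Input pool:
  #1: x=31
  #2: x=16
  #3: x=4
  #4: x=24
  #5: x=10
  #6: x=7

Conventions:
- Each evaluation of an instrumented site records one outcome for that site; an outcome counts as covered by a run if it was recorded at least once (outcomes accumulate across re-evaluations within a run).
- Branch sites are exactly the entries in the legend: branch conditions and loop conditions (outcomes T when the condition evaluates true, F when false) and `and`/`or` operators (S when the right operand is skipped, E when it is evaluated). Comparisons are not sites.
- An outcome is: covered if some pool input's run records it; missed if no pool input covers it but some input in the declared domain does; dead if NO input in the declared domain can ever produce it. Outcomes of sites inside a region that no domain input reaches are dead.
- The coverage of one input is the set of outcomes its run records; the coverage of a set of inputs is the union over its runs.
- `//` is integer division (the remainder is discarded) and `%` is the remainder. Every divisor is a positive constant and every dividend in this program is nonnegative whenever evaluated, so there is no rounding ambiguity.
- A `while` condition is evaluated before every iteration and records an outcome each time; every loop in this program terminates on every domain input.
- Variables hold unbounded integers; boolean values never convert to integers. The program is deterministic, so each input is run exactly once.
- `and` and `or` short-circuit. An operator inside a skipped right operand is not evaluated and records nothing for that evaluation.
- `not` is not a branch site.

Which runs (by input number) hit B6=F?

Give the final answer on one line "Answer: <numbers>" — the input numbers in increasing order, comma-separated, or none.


input #1 (x=31): produces B6=F
input #2 (x=16): produces B6=F
input #3 (x=4): does not produce B6=F
input #4 (x=24): produces B6=F
input #5 (x=10): produces B6=F
input #6 (x=7): produces B6=F
Answer: 1, 2, 4, 5, 6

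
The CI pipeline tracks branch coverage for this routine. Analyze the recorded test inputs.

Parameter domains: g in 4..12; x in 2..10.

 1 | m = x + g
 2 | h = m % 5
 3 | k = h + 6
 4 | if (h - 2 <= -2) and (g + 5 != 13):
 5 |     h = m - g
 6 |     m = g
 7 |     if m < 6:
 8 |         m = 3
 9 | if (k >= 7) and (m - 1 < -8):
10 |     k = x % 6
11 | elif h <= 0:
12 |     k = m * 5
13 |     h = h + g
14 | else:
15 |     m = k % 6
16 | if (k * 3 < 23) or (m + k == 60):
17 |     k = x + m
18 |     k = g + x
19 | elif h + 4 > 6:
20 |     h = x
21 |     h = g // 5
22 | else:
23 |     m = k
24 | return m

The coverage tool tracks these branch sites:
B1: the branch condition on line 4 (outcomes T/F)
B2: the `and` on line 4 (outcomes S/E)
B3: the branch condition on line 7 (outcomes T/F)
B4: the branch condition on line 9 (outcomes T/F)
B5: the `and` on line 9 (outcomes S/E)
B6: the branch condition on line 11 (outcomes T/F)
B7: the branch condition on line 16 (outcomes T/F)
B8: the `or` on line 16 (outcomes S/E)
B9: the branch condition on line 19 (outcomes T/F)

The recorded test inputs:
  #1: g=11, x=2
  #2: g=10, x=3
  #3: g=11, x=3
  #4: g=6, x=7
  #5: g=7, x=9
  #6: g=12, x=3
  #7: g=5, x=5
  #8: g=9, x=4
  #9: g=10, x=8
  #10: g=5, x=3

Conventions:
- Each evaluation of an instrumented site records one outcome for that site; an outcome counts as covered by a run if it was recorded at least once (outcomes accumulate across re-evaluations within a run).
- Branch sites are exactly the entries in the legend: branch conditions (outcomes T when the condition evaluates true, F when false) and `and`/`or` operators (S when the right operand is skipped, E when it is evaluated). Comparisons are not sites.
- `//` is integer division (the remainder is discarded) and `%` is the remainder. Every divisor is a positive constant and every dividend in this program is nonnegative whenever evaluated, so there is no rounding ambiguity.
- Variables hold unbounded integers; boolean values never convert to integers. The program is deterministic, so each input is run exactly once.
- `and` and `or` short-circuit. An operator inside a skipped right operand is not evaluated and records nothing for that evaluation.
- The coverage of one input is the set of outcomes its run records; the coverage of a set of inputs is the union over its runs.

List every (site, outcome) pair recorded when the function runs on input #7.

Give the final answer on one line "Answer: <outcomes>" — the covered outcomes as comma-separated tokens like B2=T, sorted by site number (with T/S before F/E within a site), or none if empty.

Running input #7 (g=5, x=5), event by event:
  B2->E, B1->T, B3->T, B5->S, B4->F, B6->F, B8->S, B7->T
distinct outcomes covered: B1=T, B2=E, B3=T, B4=F, B5=S, B6=F, B7=T, B8=S

Answer: B1=T, B2=E, B3=T, B4=F, B5=S, B6=F, B7=T, B8=S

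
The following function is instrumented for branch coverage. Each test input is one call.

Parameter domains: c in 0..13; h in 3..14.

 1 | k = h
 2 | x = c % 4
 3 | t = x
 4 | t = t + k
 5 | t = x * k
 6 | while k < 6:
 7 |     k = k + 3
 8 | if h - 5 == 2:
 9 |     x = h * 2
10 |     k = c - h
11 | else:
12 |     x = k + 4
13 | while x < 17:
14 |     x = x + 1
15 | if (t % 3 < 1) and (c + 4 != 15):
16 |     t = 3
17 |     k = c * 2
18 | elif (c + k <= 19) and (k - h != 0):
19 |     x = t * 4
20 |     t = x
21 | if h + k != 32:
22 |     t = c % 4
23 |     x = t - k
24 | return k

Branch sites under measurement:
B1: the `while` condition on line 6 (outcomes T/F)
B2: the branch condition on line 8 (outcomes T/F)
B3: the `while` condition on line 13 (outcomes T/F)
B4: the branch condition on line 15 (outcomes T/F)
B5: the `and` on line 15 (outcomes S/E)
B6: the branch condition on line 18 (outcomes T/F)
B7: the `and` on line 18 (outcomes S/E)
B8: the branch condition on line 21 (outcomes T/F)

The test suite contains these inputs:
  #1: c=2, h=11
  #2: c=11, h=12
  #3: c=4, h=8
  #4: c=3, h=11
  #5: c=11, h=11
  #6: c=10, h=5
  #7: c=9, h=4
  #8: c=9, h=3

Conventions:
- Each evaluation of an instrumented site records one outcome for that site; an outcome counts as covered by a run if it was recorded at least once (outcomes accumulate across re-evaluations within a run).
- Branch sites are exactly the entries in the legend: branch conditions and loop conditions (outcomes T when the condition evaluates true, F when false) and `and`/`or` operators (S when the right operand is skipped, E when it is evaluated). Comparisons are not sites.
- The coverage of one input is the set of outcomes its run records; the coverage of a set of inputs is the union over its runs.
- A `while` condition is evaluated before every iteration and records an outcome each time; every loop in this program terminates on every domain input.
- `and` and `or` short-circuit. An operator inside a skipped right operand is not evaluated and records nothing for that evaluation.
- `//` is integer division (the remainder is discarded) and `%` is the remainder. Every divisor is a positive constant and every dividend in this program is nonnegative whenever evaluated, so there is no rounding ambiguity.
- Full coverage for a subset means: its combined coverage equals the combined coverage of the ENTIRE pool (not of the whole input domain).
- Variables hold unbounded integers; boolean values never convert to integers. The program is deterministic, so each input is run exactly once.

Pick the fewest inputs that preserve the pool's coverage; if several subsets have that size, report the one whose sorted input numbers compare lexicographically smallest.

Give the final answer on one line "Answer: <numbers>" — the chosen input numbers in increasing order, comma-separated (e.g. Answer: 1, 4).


run #1 (c=2, h=11) runs B1->F, B2->F, B3->T, B3->T, B3->F, B5->S, B4->F, B7->E, B6->F, B8->T; records B1=F, B2=F, B3=T, B3=F, B4=F, B5=S, B6=F, B7=E, B8=T
run #2 (c=11, h=12) runs B1->F, B2->F, B3->T, B3->F, B5->E, B4->F, B7->S, B6->F, B8->T; records B1=F, B2=F, B3=T, B3=F, B4=F, B5=E, B6=F, B7=S, B8=T
run #3 (c=4, h=8) runs B1->F, B2->F, B3->T, B3->T, B3->T, B3->T, B3->T, B3->F, B5->E, B4->T, B8->T; records B1=F, B2=F, B3=T, B3=F, B4=T, B5=E, B8=T
run #4 (c=3, h=11) runs B1->F, B2->F, B3->T, B3->T, B3->F, B5->E, B4->T, B8->T; records B1=F, B2=F, B3=T, B3=F, B4=T, B5=E, B8=T
run #5 (c=11, h=11) runs B1->F, B2->F, B3->T, B3->T, B3->F, B5->E, B4->F, B7->S, B6->F, B8->T; records B1=F, B2=F, B3=T, B3=F, B4=F, B5=E, B6=F, B7=S, B8=T
run #6 (c=10, h=5) runs B1->T, B1->F, B2->F, B3->T, B3->T, B3->T, B3->T, B3->T, B3->F, B5->S, B4->F, B7->E, B6->T, B8->T; records B1=T, B1=F, B2=F, B3=T, B3=F, B4=F, B5=S, B6=T, B7=E, B8=T
run #7 (c=9, h=4) runs B1->T, B1->F, B2->F, B3->T, B3->T, B3->T, B3->T, B3->T, B3->T, B3->F, B5->S, B4->F, B7->E, B6->T, ...; records B1=T, B1=F, B2=F, B3=T, B3=F, B4=F, B5=S, B6=T, B7=E, B8=T
run #8 (c=9, h=3) runs B1->T, B1->F, B2->F, B3->T, B3->T, B3->T, B3->T, B3->T, B3->T, B3->T, B3->F, B5->E, B4->T, B8->T; records B1=T, B1=F, B2=F, B3=T, B3=F, B4=T, B5=E, B8=T
the full pool covers 14 outcomes: B1=T, B1=F, B2=F, B3=T, B3=F, B4=T, B4=F, B5=S, B5=E, B6=T, B6=F, B7=S, B7=E, B8=T
every size-1 subset falls short of the 14 outcomes (best: 10/14)
every size-2 subset falls short of the 14 outcomes (best: 13/14)
at size 3, {2, 3, 6} reaches all 14 outcomes; every lexicographically earlier size-3 subset fails
Answer: 2, 3, 6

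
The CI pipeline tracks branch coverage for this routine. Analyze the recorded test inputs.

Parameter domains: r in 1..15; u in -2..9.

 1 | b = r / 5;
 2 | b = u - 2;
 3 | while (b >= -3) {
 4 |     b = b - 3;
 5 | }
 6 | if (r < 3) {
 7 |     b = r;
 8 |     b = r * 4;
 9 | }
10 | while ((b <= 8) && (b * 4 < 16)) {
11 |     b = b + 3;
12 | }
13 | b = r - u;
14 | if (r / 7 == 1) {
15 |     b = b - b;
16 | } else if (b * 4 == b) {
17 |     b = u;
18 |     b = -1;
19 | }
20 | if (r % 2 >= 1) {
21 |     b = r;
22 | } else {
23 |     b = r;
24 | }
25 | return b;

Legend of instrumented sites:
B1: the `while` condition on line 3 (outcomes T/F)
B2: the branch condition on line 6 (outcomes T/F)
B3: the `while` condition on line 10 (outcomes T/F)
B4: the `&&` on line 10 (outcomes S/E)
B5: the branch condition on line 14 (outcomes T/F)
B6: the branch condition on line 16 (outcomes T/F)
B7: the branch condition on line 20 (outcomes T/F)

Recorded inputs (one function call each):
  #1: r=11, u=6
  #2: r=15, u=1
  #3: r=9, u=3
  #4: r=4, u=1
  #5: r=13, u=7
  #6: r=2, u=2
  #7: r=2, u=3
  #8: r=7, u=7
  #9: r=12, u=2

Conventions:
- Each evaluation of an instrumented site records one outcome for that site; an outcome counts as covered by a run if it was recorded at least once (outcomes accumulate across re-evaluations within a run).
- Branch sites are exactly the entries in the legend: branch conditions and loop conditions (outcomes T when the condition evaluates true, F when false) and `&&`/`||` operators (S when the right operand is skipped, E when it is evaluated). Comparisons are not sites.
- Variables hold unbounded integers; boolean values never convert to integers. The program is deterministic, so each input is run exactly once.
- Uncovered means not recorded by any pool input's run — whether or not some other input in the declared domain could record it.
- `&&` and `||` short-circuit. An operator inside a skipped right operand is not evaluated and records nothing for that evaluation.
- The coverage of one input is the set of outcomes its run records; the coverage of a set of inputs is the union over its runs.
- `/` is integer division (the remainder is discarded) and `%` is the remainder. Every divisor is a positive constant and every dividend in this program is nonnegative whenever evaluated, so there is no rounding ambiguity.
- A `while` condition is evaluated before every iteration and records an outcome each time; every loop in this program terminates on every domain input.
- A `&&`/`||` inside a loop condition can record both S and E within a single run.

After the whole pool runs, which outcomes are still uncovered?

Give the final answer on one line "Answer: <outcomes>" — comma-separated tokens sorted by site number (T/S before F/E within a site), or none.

run #1 (r=11, u=6) runs B1->T, B1->T, B1->T, B1->F, B2->F, B4->E, B3->T, B4->E, B3->T, B4->E, B3->T, B4->E, B3->F, B5->T, ...; records B1=T, B1=F, B2=F, B3=T, B3=F, B4=E, B5=T, B7=T
run #2 (r=15, u=1) runs B1->T, B1->F, B2->F, B4->E, B3->T, B4->E, B3->T, B4->E, B3->T, B4->E, B3->F, B5->F, B6->F, B7->T; records B1=T, B1=F, B2=F, B3=T, B3=F, B4=E, B5=F, B6=F, B7=T
run #3 (r=9, u=3) runs B1->T, B1->T, B1->F, B2->F, B4->E, B3->T, B4->E, B3->T, B4->E, B3->T, B4->E, B3->F, B5->T, B7->T; records B1=T, B1=F, B2=F, B3=T, B3=F, B4=E, B5=T, B7=T
run #4 (r=4, u=1) runs B1->T, B1->F, B2->F, B4->E, B3->T, B4->E, B3->T, B4->E, B3->T, B4->E, B3->F, B5->F, B6->F, B7->F; records B1=T, B1=F, B2=F, B3=T, B3=F, B4=E, B5=F, B6=F, B7=F
run #5 (r=13, u=7) runs B1->T, B1->T, B1->T, B1->F, B2->F, B4->E, B3->T, B4->E, B3->T, B4->E, B3->T, B4->E, B3->F, B5->T, ...; records B1=T, B1=F, B2=F, B3=T, B3=F, B4=E, B5=T, B7=T
run #6 (r=2, u=2) runs B1->T, B1->T, B1->F, B2->T, B4->E, B3->F, B5->F, B6->T, B7->F; records B1=T, B1=F, B2=T, B3=F, B4=E, B5=F, B6=T, B7=F
run #7 (r=2, u=3) runs B1->T, B1->T, B1->F, B2->T, B4->E, B3->F, B5->F, B6->F, B7->F; records B1=T, B1=F, B2=T, B3=F, B4=E, B5=F, B6=F, B7=F
run #8 (r=7, u=7) runs B1->T, B1->T, B1->T, B1->F, B2->F, B4->E, B3->T, B4->E, B3->T, B4->E, B3->T, B4->E, B3->F, B5->T, ...; records B1=T, B1=F, B2=F, B3=T, B3=F, B4=E, B5=T, B7=T
run #9 (r=12, u=2) runs B1->T, B1->T, B1->F, B2->F, B4->E, B3->T, B4->E, B3->T, B4->E, B3->T, B4->E, B3->T, B4->E, B3->F, ...; records B1=T, B1=F, B2=F, B3=T, B3=F, B4=E, B5=T, B7=F
union over the pool: B1=T, B1=F, B2=T, B2=F, B3=T, B3=F, B4=E, B5=T, B5=F, B6=T, B6=F, B7=T, B7=F
uncovered (1 of 14): B4=S

Answer: B4=S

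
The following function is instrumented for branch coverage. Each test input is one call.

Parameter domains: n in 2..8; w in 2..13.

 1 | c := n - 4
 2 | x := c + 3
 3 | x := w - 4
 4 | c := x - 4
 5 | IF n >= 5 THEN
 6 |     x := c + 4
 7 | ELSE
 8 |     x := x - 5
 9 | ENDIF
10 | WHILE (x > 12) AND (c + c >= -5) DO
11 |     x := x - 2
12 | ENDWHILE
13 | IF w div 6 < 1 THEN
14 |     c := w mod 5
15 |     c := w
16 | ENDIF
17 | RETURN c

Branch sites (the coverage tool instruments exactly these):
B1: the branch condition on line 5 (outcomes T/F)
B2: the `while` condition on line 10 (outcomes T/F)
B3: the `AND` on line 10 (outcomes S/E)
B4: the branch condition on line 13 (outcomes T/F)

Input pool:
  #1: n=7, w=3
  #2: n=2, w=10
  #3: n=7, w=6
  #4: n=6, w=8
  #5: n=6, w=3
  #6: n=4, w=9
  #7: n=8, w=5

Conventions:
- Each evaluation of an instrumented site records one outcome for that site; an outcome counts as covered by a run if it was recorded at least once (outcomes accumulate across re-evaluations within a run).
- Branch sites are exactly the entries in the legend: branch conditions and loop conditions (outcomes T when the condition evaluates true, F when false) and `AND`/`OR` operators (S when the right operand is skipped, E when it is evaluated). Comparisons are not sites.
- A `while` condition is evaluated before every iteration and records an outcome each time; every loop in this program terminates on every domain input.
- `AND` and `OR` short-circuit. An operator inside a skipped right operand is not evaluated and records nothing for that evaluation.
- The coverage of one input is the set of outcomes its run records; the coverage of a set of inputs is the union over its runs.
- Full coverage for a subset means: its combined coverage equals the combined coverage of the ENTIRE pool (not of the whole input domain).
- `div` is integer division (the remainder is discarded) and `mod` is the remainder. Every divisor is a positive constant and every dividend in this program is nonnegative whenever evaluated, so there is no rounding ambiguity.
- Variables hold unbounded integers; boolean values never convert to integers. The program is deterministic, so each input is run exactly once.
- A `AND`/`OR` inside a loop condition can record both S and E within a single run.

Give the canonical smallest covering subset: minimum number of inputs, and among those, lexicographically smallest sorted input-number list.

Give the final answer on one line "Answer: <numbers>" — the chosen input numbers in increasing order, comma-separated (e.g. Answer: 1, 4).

test 1 (n=7, w=3) hits B1=T, B2=F, B3=S, B4=T
test 2 (n=2, w=10) hits B1=F, B2=F, B3=S, B4=F
test 3 (n=7, w=6) hits B1=T, B2=F, B3=S, B4=F
test 4 (n=6, w=8) hits B1=T, B2=F, B3=S, B4=F
test 5 (n=6, w=3) hits B1=T, B2=F, B3=S, B4=T
test 6 (n=4, w=9) hits B1=F, B2=F, B3=S, B4=F
test 7 (n=8, w=5) hits B1=T, B2=F, B3=S, B4=T
pool-wide coverage (6 outcomes): B1=T, B1=F, B2=F, B3=S, B4=T, B4=F
size 1 is not enough: best union over all size-1 subsets is 4/6
at size 2, {1, 2} reaches all 6 outcomes; every lexicographically earlier size-2 subset fails

Answer: 1, 2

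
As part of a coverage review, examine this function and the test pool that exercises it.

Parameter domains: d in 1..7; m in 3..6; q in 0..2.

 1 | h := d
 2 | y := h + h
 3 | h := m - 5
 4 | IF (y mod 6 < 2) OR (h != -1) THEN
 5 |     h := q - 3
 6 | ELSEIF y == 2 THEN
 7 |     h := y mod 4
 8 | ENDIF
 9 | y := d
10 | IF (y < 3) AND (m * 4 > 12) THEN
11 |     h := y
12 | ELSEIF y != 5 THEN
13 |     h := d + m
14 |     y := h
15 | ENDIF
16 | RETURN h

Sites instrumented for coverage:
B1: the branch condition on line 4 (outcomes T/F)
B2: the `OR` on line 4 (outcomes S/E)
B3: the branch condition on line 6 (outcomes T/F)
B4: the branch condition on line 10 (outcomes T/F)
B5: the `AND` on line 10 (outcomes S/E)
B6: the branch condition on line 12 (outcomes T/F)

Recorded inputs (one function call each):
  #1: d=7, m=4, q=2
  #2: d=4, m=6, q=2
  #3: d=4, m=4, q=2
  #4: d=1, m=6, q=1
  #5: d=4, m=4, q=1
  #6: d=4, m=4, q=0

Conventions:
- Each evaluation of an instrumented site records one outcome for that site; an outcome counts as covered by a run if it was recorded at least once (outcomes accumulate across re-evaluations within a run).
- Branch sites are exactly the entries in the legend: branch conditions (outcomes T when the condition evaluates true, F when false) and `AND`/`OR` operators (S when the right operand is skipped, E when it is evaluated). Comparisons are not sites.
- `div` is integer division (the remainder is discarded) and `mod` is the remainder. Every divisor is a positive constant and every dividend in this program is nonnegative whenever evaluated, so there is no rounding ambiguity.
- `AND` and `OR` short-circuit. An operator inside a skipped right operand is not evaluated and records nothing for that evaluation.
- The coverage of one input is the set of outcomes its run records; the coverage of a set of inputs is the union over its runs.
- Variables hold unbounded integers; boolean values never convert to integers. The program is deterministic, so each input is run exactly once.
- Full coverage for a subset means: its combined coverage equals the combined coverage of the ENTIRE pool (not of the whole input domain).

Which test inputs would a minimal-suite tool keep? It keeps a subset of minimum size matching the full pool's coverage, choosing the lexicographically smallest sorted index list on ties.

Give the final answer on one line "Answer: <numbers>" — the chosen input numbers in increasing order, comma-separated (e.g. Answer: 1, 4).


run #1 (d=7, m=4, q=2) runs B2->E, B1->F, B3->F, B5->S, B4->F, B6->T; records B1=F, B2=E, B3=F, B4=F, B5=S, B6=T
run #2 (d=4, m=6, q=2) runs B2->E, B1->T, B5->S, B4->F, B6->T; records B1=T, B2=E, B4=F, B5=S, B6=T
run #3 (d=4, m=4, q=2) runs B2->E, B1->F, B3->F, B5->S, B4->F, B6->T; records B1=F, B2=E, B3=F, B4=F, B5=S, B6=T
run #4 (d=1, m=6, q=1) runs B2->E, B1->T, B5->E, B4->T; records B1=T, B2=E, B4=T, B5=E
run #5 (d=4, m=4, q=1) runs B2->E, B1->F, B3->F, B5->S, B4->F, B6->T; records B1=F, B2=E, B3=F, B4=F, B5=S, B6=T
run #6 (d=4, m=4, q=0) runs B2->E, B1->F, B3->F, B5->S, B4->F, B6->T; records B1=F, B2=E, B3=F, B4=F, B5=S, B6=T
the full pool covers 9 outcomes: B1=T, B1=F, B2=E, B3=F, B4=T, B4=F, B5=S, B5=E, B6=T
no size-1 subset reaches all 9 outcomes (best union: 6/9)
at size 2, {1, 4} reaches all 9 outcomes; every lexicographically earlier size-2 subset fails
Answer: 1, 4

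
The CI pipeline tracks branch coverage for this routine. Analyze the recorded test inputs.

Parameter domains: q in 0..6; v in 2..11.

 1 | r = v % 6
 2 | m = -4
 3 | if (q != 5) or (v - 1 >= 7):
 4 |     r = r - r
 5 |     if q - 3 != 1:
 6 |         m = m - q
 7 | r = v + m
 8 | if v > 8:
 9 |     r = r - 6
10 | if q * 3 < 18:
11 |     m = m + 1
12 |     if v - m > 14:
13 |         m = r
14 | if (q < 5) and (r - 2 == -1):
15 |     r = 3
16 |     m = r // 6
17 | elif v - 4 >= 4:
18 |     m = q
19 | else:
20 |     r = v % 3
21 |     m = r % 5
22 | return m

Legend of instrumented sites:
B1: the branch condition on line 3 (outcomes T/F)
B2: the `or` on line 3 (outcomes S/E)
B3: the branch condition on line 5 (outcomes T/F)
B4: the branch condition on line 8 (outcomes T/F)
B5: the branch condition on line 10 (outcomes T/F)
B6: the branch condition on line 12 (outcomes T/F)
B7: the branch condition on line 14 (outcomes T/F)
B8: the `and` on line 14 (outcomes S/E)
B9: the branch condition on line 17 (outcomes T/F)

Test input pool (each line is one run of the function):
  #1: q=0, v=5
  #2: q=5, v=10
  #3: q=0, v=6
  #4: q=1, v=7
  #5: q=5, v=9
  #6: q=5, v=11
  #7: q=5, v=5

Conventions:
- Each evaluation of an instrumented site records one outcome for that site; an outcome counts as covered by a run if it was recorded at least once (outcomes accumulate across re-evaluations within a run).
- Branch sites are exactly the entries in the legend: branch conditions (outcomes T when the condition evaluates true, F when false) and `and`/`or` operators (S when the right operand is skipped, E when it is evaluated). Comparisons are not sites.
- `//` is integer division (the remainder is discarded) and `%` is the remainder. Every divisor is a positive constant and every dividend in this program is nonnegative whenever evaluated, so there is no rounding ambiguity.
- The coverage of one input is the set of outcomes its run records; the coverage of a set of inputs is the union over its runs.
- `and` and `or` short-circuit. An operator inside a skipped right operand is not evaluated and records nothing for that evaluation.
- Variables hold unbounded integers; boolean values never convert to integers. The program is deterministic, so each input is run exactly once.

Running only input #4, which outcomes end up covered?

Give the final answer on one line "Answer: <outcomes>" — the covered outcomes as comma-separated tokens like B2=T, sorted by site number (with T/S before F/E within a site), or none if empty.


Running input #4 (q=1, v=7), event by event:
  B2->S, B1->T, B3->T, B4->F, B5->T, B6->F, B8->E, B7->F, B9->F
distinct outcomes covered: B1=T, B2=S, B3=T, B4=F, B5=T, B6=F, B7=F, B8=E, B9=F
Answer: B1=T, B2=S, B3=T, B4=F, B5=T, B6=F, B7=F, B8=E, B9=F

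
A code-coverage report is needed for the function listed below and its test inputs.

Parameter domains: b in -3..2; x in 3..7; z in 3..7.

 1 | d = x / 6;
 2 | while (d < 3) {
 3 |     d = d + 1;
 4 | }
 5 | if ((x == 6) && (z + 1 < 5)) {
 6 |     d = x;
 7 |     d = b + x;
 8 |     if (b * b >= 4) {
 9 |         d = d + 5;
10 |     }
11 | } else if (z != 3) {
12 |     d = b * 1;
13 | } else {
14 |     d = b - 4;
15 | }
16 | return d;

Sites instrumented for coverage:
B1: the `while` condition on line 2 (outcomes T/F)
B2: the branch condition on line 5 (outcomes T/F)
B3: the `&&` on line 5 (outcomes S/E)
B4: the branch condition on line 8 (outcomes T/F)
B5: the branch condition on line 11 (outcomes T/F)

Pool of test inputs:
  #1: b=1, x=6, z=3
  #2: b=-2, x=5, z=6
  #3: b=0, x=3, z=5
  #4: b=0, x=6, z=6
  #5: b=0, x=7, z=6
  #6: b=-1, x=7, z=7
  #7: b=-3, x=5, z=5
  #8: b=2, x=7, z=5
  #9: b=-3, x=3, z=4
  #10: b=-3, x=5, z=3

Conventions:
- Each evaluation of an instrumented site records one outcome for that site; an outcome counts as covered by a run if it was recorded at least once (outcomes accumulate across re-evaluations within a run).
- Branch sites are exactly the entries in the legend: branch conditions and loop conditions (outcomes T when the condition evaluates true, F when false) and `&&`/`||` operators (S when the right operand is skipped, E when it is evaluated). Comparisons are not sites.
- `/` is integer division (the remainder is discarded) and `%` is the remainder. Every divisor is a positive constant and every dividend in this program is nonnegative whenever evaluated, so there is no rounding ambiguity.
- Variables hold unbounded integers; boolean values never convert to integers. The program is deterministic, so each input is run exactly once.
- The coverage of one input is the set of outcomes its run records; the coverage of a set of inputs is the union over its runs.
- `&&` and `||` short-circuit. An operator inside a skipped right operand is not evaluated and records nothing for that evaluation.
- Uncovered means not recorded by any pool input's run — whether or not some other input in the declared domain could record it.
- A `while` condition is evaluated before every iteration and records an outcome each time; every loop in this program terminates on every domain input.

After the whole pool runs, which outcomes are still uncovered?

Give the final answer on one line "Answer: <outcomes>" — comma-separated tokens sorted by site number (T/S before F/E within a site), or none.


run #1 (b=1, x=6, z=3) records B1=T, B1=F, B2=T, B3=E, B4=F
run #2 (b=-2, x=5, z=6) records B1=T, B1=F, B2=F, B3=S, B5=T
run #3 (b=0, x=3, z=5) records B1=T, B1=F, B2=F, B3=S, B5=T
run #4 (b=0, x=6, z=6) records B1=T, B1=F, B2=F, B3=E, B5=T
run #5 (b=0, x=7, z=6) records B1=T, B1=F, B2=F, B3=S, B5=T
run #6 (b=-1, x=7, z=7) records B1=T, B1=F, B2=F, B3=S, B5=T
run #7 (b=-3, x=5, z=5) records B1=T, B1=F, B2=F, B3=S, B5=T
run #8 (b=2, x=7, z=5) records B1=T, B1=F, B2=F, B3=S, B5=T
run #9 (b=-3, x=3, z=4) records B1=T, B1=F, B2=F, B3=S, B5=T
run #10 (b=-3, x=5, z=3) records B1=T, B1=F, B2=F, B3=S, B5=F
union over the pool: B1=T, B1=F, B2=T, B2=F, B3=S, B3=E, B4=F, B5=T, B5=F
uncovered (1 of 10): B4=T
Answer: B4=T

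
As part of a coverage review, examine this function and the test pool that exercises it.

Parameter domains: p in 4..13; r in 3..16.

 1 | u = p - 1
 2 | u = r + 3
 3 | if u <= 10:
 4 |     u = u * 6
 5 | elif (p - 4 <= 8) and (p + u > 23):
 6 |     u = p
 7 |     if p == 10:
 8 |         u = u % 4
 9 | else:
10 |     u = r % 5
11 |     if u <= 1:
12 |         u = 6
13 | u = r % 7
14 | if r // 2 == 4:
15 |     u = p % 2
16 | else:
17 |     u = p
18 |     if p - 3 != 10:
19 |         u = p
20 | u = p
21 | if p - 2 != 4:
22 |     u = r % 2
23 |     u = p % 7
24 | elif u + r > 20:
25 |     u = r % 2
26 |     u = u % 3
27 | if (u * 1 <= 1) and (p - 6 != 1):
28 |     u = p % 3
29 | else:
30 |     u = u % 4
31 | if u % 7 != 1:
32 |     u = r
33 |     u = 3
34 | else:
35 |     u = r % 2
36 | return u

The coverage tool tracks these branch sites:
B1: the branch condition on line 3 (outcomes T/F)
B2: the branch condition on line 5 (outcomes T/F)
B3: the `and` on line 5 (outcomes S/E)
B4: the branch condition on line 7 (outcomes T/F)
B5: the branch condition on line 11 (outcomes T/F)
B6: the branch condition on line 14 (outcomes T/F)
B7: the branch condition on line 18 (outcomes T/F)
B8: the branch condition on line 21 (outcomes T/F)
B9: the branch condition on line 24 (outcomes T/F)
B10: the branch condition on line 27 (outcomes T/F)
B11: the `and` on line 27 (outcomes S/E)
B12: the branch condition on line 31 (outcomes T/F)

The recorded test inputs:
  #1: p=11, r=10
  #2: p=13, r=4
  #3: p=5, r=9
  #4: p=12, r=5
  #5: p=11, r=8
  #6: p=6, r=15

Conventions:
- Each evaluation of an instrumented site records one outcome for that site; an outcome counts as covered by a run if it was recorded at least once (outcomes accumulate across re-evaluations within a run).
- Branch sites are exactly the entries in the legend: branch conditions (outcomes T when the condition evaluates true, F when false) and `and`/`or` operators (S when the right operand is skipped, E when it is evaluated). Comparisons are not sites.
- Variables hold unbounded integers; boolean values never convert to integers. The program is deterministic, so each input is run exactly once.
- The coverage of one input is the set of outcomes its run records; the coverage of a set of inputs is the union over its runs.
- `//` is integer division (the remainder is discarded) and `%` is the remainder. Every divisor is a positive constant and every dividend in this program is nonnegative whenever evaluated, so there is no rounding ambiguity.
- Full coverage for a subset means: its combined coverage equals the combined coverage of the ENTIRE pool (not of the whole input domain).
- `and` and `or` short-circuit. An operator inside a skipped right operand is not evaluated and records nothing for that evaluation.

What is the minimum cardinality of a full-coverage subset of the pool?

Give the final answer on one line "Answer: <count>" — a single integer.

run #1 (p=11, r=10) runs B1->F, B3->E, B2->T, B4->F, B6->F, B7->T, B8->T, B11->S, B10->F, B12->T; records B1=F, B2=T, B3=E, B4=F, B6=F, B7=T, B8=T, B10=F, B11=S, B12=T
run #2 (p=13, r=4) runs B1->T, B6->F, B7->F, B8->T, B11->S, B10->F, B12->T; records B1=T, B6=F, B7=F, B8=T, B10=F, B11=S, B12=T
run #3 (p=5, r=9) runs B1->F, B3->E, B2->F, B5->F, B6->T, B8->T, B11->S, B10->F, B12->F; records B1=F, B2=F, B3=E, B5=F, B6=T, B8=T, B10=F, B11=S, B12=F
run #4 (p=12, r=5) runs B1->T, B6->F, B7->T, B8->T, B11->S, B10->F, B12->F; records B1=T, B6=F, B7=T, B8=T, B10=F, B11=S, B12=F
run #5 (p=11, r=8) runs B1->F, B3->E, B2->F, B5->F, B6->T, B8->T, B11->S, B10->F, B12->T; records B1=F, B2=F, B3=E, B5=F, B6=T, B8=T, B10=F, B11=S, B12=T
run #6 (p=6, r=15) runs B1->F, B3->E, B2->T, B4->F, B6->F, B7->T, B8->F, B9->T, B11->E, B10->T, B12->T; records B1=F, B2=T, B3=E, B4=F, B6=F, B7=T, B8=F, B9=T, B10=T, B11=E, B12=T
together the pool reaches 20 outcomes: B1=T, B1=F, B2=T, B2=F, B3=E, B4=F, B5=F, B6=T, B6=F, B7=T, B7=F, B8=T, B8=F, B9=T, B10=T, B10=F, B11=S, B11=E, B12=T, B12=F
size 1 is not enough: best union over all size-1 subsets is 11/20
size 2 is not enough: best union over all size-2 subsets is 18/20
at size 3, {2, 3, 6} reaches all 20 outcomes; every lexicographically earlier size-3 subset fails

Answer: 3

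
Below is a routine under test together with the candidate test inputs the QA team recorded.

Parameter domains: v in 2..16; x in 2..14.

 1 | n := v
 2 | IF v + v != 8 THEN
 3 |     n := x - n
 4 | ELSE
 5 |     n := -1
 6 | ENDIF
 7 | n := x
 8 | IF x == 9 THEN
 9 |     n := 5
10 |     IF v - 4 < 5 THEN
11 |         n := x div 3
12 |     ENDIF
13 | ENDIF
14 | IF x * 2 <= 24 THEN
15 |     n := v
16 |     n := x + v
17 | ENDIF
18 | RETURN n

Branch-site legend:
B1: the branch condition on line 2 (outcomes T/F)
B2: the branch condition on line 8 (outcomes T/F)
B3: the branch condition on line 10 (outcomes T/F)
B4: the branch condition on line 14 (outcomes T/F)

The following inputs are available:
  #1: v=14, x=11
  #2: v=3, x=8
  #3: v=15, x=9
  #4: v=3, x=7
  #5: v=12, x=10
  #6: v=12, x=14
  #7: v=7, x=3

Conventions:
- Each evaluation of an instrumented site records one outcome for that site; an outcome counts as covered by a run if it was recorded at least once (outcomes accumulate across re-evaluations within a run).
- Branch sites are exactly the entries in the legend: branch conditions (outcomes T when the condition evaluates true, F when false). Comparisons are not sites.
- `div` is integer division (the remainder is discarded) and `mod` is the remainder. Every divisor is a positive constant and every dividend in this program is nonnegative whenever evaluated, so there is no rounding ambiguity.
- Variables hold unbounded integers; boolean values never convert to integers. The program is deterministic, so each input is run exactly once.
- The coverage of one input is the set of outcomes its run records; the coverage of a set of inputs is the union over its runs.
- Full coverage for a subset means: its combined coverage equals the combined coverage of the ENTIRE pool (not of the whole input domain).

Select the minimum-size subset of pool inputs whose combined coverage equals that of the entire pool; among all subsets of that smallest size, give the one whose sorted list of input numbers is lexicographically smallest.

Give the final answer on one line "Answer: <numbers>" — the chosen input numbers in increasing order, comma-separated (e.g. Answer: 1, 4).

test 1 (v=14, x=11) fires B1->T, B2->F, B4->T; hits B1=T, B2=F, B4=T
test 2 (v=3, x=8) fires B1->T, B2->F, B4->T; hits B1=T, B2=F, B4=T
test 3 (v=15, x=9) fires B1->T, B2->T, B3->F, B4->T; hits B1=T, B2=T, B3=F, B4=T
test 4 (v=3, x=7) fires B1->T, B2->F, B4->T; hits B1=T, B2=F, B4=T
test 5 (v=12, x=10) fires B1->T, B2->F, B4->T; hits B1=T, B2=F, B4=T
test 6 (v=12, x=14) fires B1->T, B2->F, B4->F; hits B1=T, B2=F, B4=F
test 7 (v=7, x=3) fires B1->T, B2->F, B4->T; hits B1=T, B2=F, B4=T
the full pool covers 6 outcomes: B1=T, B2=T, B2=F, B3=F, B4=T, B4=F
no size-1 subset reaches all 6 outcomes (best union: 4/6)
at size 2, {3, 6} reaches all 6 outcomes; every lexicographically earlier size-2 subset fails

Answer: 3, 6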